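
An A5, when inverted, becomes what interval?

Interval numbers invert to sum to nine: 5 + 4 = 9, so a fifth inverts to a fourth.
Quality inverts too: augmented becomes diminished. That makes the inversion a diminished fourth.

diminished fourth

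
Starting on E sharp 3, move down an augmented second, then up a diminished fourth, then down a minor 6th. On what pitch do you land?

An augmented second down from E#3 is D3.
Up a diminished fourth from D3: Gb3 (4 semitones up).
Down a minor sixth from Gb3: Bb2 (8 semitones down).

B flat 2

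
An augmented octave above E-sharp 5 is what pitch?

An octave keeps the letter name E, an octave up from E.
Moving 13 semitones up from E#5 (the size of an augmented octave) reaches E##6.

E-double-sharp 6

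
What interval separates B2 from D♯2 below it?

Descending from B2 to D#2 is the same interval as ascending D#2 to B2.
D to B spans six letter names (D-E-F-G-A-B), so the interval is some kind of sixth.
D#2 to B2 is 8 semitones, a half step short of the major sixth (9), so this is minor.

minor sixth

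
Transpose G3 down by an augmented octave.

Gb2

For an octave the letter name doesn't change: still G, an octave down.
Moving 13 semitones down from G3 (the size of an augmented octave) reaches Gb2.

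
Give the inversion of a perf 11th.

perfect fifth

First reduce the compound perfect eleventh to its simple form, a perfect fourth.
The rule of nine gives the new number: 9 − 4 = 5, so a fourth becomes a fifth.
Quality inverts too: perfect stays perfect. That makes the inversion a perfect fifth.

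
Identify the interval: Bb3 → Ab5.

minor 14th

B to A spans seven letter names (B-C-D-E-F-G-A), plus an octave, so the interval is some kind of fourteenth.
At 22 semitones, Bb3→Ab5 falls one short of a major fourteenth: minor.
(Equivalently, a compound minor seventh: a minor seventh plus an octave.)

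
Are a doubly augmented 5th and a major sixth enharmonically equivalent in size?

A doubly augmented fifth spans 9 semitones, and a major sixth also spans 9 semitones — they're enharmonic.

Yes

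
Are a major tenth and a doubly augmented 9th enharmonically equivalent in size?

Both span 16 semitones: a major tenth and a doubly augmented ninth are the same chromatic distance.

Yes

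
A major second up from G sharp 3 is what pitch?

Counting two letter names up from G lands on A.
A major second is 2 semitones; 2 semitones up from G#3 gives A#3.

A sharp 3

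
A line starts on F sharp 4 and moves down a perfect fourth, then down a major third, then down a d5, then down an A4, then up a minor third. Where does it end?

C 3

F#4 down a perfect fourth → C#4 (5 semitones).
A major third down from C#4 is A3.
Down a diminished fifth from A3: D#3 (6 semitones down).
D#3 down an augmented fourth → A2 (6 semitones).
Up a minor third from A2: C3 (3 semitones up).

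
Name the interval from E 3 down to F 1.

Descending from E3 to F1 is the same interval as ascending F1 to E3.
F to E spans seven letter names (F-G-A-B-C-D-E), plus an octave, so the interval is some kind of fourteenth.
F1 to E3 is 23 semitones, matching the major fourteenth exactly, so the quality is major.
(Equivalently, a compound major seventh: a major seventh plus an octave.)

major fourteenth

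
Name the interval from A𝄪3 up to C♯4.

A to C spans three letter names (A-B-C): a third.
A##3 to C#4 spans 2 semitones — two semitones narrower than the major third (4) — giving a diminished third.

diminished third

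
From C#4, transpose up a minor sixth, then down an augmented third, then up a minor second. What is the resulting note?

Gbb4

A minor sixth up from C#4 is A4.
An augmented third down from A4 is Fb4.
A minor second up from Fb4 is Gbb4.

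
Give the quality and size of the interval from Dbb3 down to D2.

Descending from Dbb3 to D2 is the same interval as ascending D2 to Dbb3.
D to D is the same letter name, plus an octave — that makes it an octave of some quality.
The perfect octave is 12 semitones; here we have 10, two semitones narrower: doubly diminished.

doubly diminished octave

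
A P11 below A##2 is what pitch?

E##1

Counting four letter names plus an octave down from A lands on E.
A perfect eleventh is 17 semitones; 17 semitones down from A##2 gives E##1.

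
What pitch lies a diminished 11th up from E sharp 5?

A 6

Four letters up from E (plus an octave) reaches A.
A diminished eleventh spans 16 semitones, so from E#5 the target pitch is A6.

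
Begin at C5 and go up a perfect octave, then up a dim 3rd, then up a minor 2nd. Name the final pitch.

Fbb6

C5 up a perfect octave → C6 (12 semitones).
A diminished third up from C6 is Ebb6.
A minor second up from Ebb6 is Fbb6.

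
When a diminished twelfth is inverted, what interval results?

First reduce the compound diminished twelfth to its simple form, a diminished fifth.
The rule of nine gives the new number: 9 − 5 = 4, so a fifth becomes a fourth.
And diminished becomes augmented under inversion, so we get an augmented fourth.

A4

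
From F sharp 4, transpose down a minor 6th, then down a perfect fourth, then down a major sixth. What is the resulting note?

Down a minor sixth from F#4: A#3 (8 semitones down).
Down a perfect fourth from A#3: E#3 (5 semitones down).
A major sixth down from E#3 is G#2.

G sharp 2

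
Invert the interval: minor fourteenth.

First reduce the compound minor fourteenth to its simple form, a minor seventh.
Interval numbers invert to sum to nine: 7 + 2 = 9, so a seventh inverts to a second.
The quality also flips — minor becomes major — giving a major second.

major 2nd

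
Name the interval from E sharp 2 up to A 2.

d4

E to A spans four letter names (E-F-G-A): a fourth.
E#2 to A2 spans 4 semitones — one semitone narrower than the perfect fourth (5) — giving a diminished fourth.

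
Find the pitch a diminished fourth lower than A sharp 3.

Four letter names down from A: E.
A diminished fourth is 4 semitones; 4 semitones down from A#3 gives E##3.

E double-sharp 3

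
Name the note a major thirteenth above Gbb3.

Ebb5

The thirteenth's letter: G up six letter names plus an octave → E.
Moving 21 semitones up from Gbb3 (the size of a major thirteenth) reaches Ebb5.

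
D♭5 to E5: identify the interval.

A2

D to E spans two letter names (D-E) — that makes it a second of some quality.
Db5 to E5 spans 3 semitones — one semitone wider than the major second (2) — giving an augmented second.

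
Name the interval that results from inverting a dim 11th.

First reduce the compound diminished eleventh to its simple form, a diminished fourth.
The rule of nine gives the new number: 9 − 4 = 5, so a fourth becomes a fifth.
Quality inverts too: diminished becomes augmented. That makes the inversion an augmented fifth.

augmented fifth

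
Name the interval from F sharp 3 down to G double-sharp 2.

diminished seventh

Descending from F#3 to G##2 is the same interval as ascending G##2 to F#3.
G to F spans seven letter names (G-A-B-C-D-E-F), so the interval is some kind of seventh.
A major seventh would be 11 semitones; G##2 to F#3 is 9, two semitones narrower, so the interval is diminished.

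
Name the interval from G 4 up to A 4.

major 2nd

G to A spans two letter names (G-A), so the interval is some kind of second.
G4 to A4 is 2 semitones, matching the major second exactly, so the quality is major.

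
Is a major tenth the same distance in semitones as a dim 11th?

Yes

A major tenth = 16 semitones = a diminished eleventh; enharmonically equal.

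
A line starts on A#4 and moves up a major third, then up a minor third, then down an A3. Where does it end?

C5

A major third up from A#4 is C##5.
A minor third up from C##5 is E#5.
E#5 down an augmented third → C5 (5 semitones).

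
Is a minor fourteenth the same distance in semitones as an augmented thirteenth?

Yes

A minor fourteenth = 22 semitones = an augmented thirteenth; enharmonically equal.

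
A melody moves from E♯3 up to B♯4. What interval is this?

E to B spans five letter names (E-F-G-A-B), plus an octave, so the interval is some kind of twelfth.
Counting semitones, E#3→B#4 is 19, which is the perfect twelfth.
(Equivalently, a compound perfect fifth: a perfect fifth plus an octave.)

perfect 12th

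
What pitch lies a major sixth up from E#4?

Six letter names up from E: C.
A major sixth is 9 semitones; 9 semitones up from E#4 gives C##5.

C##5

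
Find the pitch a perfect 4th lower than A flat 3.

E flat 3

Counting four letter names down from A lands on E.
A perfect fourth is 5 semitones; 5 semitones down from Ab3 gives Eb3.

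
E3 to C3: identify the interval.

Descending from E3 to C3 is the same interval as ascending C3 to E3.
C to E spans three letter names (C-D-E), so the interval is some kind of third.
Counting semitones, C3→E3 is 4, which is the major third.

M3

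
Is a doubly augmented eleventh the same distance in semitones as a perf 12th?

Yes

A doubly augmented eleventh spans 19 semitones, and a perfect twelfth also spans 19 semitones — they're enharmonic.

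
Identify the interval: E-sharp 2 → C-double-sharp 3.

major 6th

E to C spans six letter names (E-F-G-A-B-C): a sixth.
Counting semitones, E#2→C##3 is 9, which is the major sixth.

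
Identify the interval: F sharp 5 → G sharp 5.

major second

F to G spans two letter names (F-G), so the interval is some kind of second.
F#5 to G#5 is 2 semitones, matching the major second exactly, so the quality is major.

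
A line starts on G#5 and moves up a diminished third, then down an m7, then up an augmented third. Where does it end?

Up a diminished third from G#5: Bb5 (2 semitones up).
Down a minor seventh from Bb5: C5 (10 semitones down).
C5 up an augmented third → E#5 (5 semitones).

E#5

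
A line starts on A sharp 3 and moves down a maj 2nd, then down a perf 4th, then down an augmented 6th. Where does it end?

F 2

A major second down from A#3 is G#3.
G#3 down a perfect fourth → D#3 (5 semitones).
An augmented sixth down from D#3 is F2.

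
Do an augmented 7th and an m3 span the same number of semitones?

No

An augmented seventh spans 12 semitones; a minor third spans 3 semitones. They differ by 9.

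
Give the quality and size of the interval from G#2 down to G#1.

Descending from G#2 to G#1 is the same interval as ascending G#1 to G#2.
G to G is the same letter name, plus an octave, so the interval is some kind of octave.
The perfect octave spans 12 semitones, and G#1 to G#2 is exactly 12 semitones — so this is a perfect octave.

perfect 8th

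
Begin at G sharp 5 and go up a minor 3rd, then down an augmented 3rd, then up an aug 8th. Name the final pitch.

A minor third up from G#5 is B5.
An augmented third down from B5 is Gb5.
Gb5 up an augmented octave → G6 (13 semitones).

G 6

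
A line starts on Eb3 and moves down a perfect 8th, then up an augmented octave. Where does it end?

E3

Eb3 down a perfect octave → Eb2 (12 semitones).
Up an augmented octave from Eb2: E3 (13 semitones up).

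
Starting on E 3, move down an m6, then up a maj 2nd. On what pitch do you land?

A sharp 2

Down a minor sixth from E3: G#2 (8 semitones down).
G#2 up a major second → A#2 (2 semitones).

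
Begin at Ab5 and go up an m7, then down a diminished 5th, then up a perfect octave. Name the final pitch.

Up a minor seventh from Ab5: Gb6 (10 semitones up).
Gb6 down a diminished fifth → C6 (6 semitones).
Up a perfect octave from C6: C7 (12 semitones up).

C7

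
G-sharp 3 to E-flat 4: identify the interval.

G to E spans six letter names (G-A-B-C-D-E) — that makes it a sixth of some quality.
The major sixth is 9 semitones; here we have 7, two semitones narrower: diminished.

d6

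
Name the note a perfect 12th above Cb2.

Counting five letter names plus an octave up from C lands on G.
Moving 19 semitones up from Cb2 (the size of a perfect twelfth) reaches Gb3.

Gb3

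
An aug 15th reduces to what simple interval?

Each octave removed subtracts seven from the number: 15 − 7 = 8.
Quality carries through unchanged, so the simple form is an augmented octave.

augmented octave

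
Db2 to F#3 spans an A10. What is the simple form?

Each octave removed subtracts seven from the number: 10 − 7 = 3.
So an augmented tenth is an octave plus an augmented third. The quality is unchanged.

A3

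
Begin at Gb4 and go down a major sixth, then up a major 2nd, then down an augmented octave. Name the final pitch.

Cbb3

Gb4 down a major sixth → Bbb3 (9 semitones).
Bbb3 up a major second → Cb4 (2 semitones).
An augmented octave down from Cb4 is Cbb3.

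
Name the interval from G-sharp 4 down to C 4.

augmented 5th

Descending from G#4 to C4 is the same interval as ascending C4 to G#4.
C to G spans five letter names (C-D-E-F-G): a fifth.
A perfect fifth would be 7 semitones; C4 to G#4 is 8, one semitone wider, so the interval is augmented.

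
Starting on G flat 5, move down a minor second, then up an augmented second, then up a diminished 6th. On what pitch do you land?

Down a minor second from Gb5: F5 (1 semitone down).
An augmented second up from F5 is G#5.
Up a diminished sixth from G#5: Eb6 (7 semitones up).

E flat 6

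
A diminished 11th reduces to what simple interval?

Subtracting seven from the interval number removes an octave: 11 − 7 = 4.
That makes a diminished eleventh a compound diminished fourth — an octave plus a diminished fourth.

diminished 4th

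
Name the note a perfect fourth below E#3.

The fourth takes the letter from E down to B.
Moving 5 semitones down from E#3 (the size of a perfect fourth) reaches B#2.

B#2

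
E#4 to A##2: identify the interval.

diminished twelfth

Descending from E#4 to A##2 is the same interval as ascending A##2 to E#4.
A to E spans five letter names (A-B-C-D-E), plus an octave: a twelfth.
The perfect twelfth is 19 semitones; here we have 18, one semitone narrower: diminished.
(Equivalently, a compound diminished fifth: a diminished fifth plus an octave.)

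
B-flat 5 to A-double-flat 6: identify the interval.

B to A spans seven letter names (B-C-D-E-F-G-A) — that makes it a seventh of some quality.
The major seventh is 11 semitones; here we have 9, two semitones narrower: diminished.

diminished 7th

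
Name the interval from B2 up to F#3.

perfect fifth

B to F spans five letter names (B-C-D-E-F), so the interval is some kind of fifth.
B2 to F#3 is 7 semitones, matching the perfect fifth exactly, so the quality is perfect.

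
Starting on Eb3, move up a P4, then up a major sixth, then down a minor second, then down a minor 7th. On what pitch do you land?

F#3

A perfect fourth up from Eb3 is Ab3.
Up a major sixth from Ab3: F4 (9 semitones up).
F4 down a minor second → E4 (1 semitone).
E4 down a minor seventh → F#3 (10 semitones).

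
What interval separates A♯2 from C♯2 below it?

Descending from A#2 to C#2 is the same interval as ascending C#2 to A#2.
C to A spans six letter names (C-D-E-F-G-A) — that makes it a sixth of some quality.
C#2 to A#2 is 9 semitones, matching the major sixth exactly, so the quality is major.

major sixth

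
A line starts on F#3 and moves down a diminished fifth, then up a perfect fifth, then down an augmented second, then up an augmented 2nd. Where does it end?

F##3

A diminished fifth down from F#3 is B#2.
A perfect fifth up from B#2 is F##3.
F##3 down an augmented second → E3 (3 semitones).
E3 up an augmented second → F##3 (3 semitones).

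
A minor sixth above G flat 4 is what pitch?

E double-flat 5

The sixth takes the letter from G up to E.
Moving 8 semitones up from Gb4 (the size of a minor sixth) reaches Ebb5.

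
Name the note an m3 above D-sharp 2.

The third takes the letter from D up to F.
A minor third spans 3 semitones, so from D#2 the target pitch is F#2.

F-sharp 2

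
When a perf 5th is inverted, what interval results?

P4

The rule of nine gives the new number: 9 − 5 = 4, so a fifth becomes a fourth.
Quality inverts too: perfect stays perfect. That makes the inversion a perfect fourth.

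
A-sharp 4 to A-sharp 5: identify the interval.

perfect octave

A to A is the same letter name, plus an octave, so the interval is some kind of octave.
Counting semitones, A#4→A#5 is 12, which is the perfect octave.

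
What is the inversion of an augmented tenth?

First reduce the compound augmented tenth to its simple form, an augmented third.
The rule of nine gives the new number: 9 − 3 = 6, so a third becomes a sixth.
Quality inverts too: augmented becomes diminished. That makes the inversion a diminished sixth.

diminished sixth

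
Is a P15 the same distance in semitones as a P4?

No

A perfect fifteenth is 24 semitones but a perfect fourth is 5 semitones — different sizes.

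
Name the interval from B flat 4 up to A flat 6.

B to A spans seven letter names (B-C-D-E-F-G-A), plus an octave: a fourteenth.
Bb4 to Ab6 is 22 semitones, a half step short of the major fourteenth (23), so this is minor.
(Equivalently, a compound minor seventh: a minor seventh plus an octave.)

m14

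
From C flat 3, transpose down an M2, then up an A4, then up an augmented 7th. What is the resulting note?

Down a major second from Cb3: Bbb2 (2 semitones down).
Bbb2 up an augmented fourth → Eb3 (6 semitones).
Eb3 up an augmented seventh → D#4 (12 semitones).

D sharp 4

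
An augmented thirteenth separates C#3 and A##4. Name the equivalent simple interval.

augmented sixth

Take out an octave (7 from the number): 13 − 7 = 6.
Quality carries through unchanged, so the simple form is an augmented sixth.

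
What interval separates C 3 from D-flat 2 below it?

major 7th

Descending from C3 to Db2 is the same interval as ascending Db2 to C3.
D to C spans seven letter names (D-E-F-G-A-B-C) — that makes it a seventh of some quality.
Db2 to C3 is 11 semitones, matching the major seventh exactly, so the quality is major.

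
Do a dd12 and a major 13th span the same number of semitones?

No

A doubly diminished twelfth is 17 semitones but a major thirteenth is 21 semitones — different sizes.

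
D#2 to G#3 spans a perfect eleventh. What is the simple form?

P4

Subtracting seven from the interval number removes an octave: 11 − 7 = 4.
So a perfect eleventh is an octave plus a perfect fourth. The quality is unchanged.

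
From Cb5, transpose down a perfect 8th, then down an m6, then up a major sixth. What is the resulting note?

C4

Down a perfect octave from Cb5: Cb4 (12 semitones down).
A minor sixth down from Cb4 is Eb3.
A major sixth up from Eb3 is C4.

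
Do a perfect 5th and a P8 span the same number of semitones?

No

7 semitones (perfect fifth) vs 12 semitones (perfect octave): not equal.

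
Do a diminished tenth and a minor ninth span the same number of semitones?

A diminished tenth is 14 semitones but a minor ninth is 13 semitones — different sizes.

No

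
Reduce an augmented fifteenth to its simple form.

Each octave removed subtracts seven from the number: 15 − 7 = 8.
Quality carries through unchanged, so the simple form is an augmented octave.

A8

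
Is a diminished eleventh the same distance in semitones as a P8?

A diminished eleventh is 16 semitones but a perfect octave is 12 semitones — different sizes.

No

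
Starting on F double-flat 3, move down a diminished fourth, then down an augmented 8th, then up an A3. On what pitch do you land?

E flat 2

Down a diminished fourth from Fbb3: Cb3 (4 semitones down).
Cb3 down an augmented octave → Cbb2 (13 semitones).
An augmented third up from Cbb2 is Eb2.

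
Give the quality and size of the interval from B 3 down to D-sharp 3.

minor 6th

Descending from B3 to D#3 is the same interval as ascending D#3 to B3.
D to B spans six letter names (D-E-F-G-A-B), so the interval is some kind of sixth.
A major sixth would be 9 semitones, but D#3 to B3 is 8 — one semitone narrower, making it a minor sixth.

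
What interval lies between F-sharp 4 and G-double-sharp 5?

augmented ninth

F to G spans two letter names (F-G), plus an octave — that makes it a ninth of some quality.
F#4 to G##5 spans 15 semitones — one semitone wider than the major ninth (14) — giving an augmented ninth.
(Equivalently, a compound augmented second: an augmented second plus an octave.)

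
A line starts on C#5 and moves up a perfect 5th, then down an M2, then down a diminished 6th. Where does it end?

A##4

A perfect fifth up from C#5 is G#5.
A major second down from G#5 is F#5.
A diminished sixth down from F#5 is A##4.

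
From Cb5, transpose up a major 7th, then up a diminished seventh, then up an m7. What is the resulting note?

Up a major seventh from Cb5: Bb5 (11 semitones up).
A diminished seventh up from Bb5 is Abb6.
Abb6 up a minor seventh → Gbb7 (10 semitones).

Gbb7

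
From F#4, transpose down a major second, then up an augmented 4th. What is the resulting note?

A#4

F#4 down a major second → E4 (2 semitones).
An augmented fourth up from E4 is A#4.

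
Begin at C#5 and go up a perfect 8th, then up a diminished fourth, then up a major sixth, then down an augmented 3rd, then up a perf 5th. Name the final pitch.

Fb7

A perfect octave up from C#5 is C#6.
C#6 up a diminished fourth → F6 (4 semitones).
Up a major sixth from F6: D7 (9 semitones up).
D7 down an augmented third → Bbb6 (5 semitones).
A perfect fifth up from Bbb6 is Fb7.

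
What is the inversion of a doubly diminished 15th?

doubly augmented unison

First reduce the compound doubly diminished fifteenth to its simple form, a doubly diminished octave.
Inverted interval numbers add to nine, so an octave pairs with a unison (8 + 1 = 9).
Quality inverts too: doubly diminished becomes doubly augmented. That makes the inversion a doubly augmented unison.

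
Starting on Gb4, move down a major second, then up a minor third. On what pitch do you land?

Gb4 down a major second → Fb4 (2 semitones).
A minor third up from Fb4 is Abb4.

Abb4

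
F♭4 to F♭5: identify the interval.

perfect 8th

F to F is the same letter name, plus an octave — that makes it an octave of some quality.
Counting semitones, Fb4→Fb5 is 12, which is the perfect octave.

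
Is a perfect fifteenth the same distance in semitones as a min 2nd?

No

A perfect fifteenth is 24 semitones but a minor second is 1 semitone — different sizes.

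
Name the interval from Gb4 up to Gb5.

perfect octave

G to G is the same letter name, plus an octave, so the interval is some kind of octave.
The perfect octave spans 12 semitones, and Gb4 to Gb5 is exactly 12 semitones — so this is a perfect octave.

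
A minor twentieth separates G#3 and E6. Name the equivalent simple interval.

minor sixth

Each octave removed subtracts seven from the number: 20 − 14 = 6.
That makes a minor twentieth a compound minor sixth — 2 octaves plus a minor sixth.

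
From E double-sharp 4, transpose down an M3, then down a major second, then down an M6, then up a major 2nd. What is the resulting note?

E##4 down a major third → C##4 (4 semitones).
Down a major second from C##4: B#3 (2 semitones down).
A major sixth down from B#3 is D#3.
D#3 up a major second → E#3 (2 semitones).

E sharp 3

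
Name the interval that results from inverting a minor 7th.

Inverted interval numbers add to nine, so a seventh pairs with a second (7 + 2 = 9).
And minor becomes major under inversion, so we get a major second.

major second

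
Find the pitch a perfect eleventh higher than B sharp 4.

E sharp 6

Four letters up from B (plus an octave) reaches E.
Moving 17 semitones up from B#4 (the size of a perfect eleventh) reaches E#6.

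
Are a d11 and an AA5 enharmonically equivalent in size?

A diminished eleventh spans 16 semitones; a doubly augmented fifth spans 9 semitones. They differ by 7.

No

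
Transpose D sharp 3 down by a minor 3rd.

B sharp 2

The third takes the letter from D down to B.
A minor third is 3 semitones; 3 semitones down from D#3 gives B#2.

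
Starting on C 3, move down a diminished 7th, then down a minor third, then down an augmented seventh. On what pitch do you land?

C 1

C3 down a diminished seventh → D#2 (9 semitones).
D#2 down a minor third → B#1 (3 semitones).
Down an augmented seventh from B#1: C1 (12 semitones down).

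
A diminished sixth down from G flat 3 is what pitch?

Six letter names down from G: B.
A diminished sixth is 7 semitones; 7 semitones down from Gb3 gives B2.

B 2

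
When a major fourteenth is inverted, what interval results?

First reduce the compound major fourteenth to its simple form, a major seventh.
The rule of nine gives the new number: 9 − 7 = 2, so a seventh becomes a second.
Quality inverts too: major becomes minor. That makes the inversion a minor second.

minor 2nd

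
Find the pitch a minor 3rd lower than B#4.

The third takes the letter from B down to G.
Moving 3 semitones down from B#4 (the size of a minor third) reaches G##4.

G##4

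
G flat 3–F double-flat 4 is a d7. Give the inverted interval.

Inverted interval numbers add to nine, so a seventh pairs with a second (7 + 2 = 9).
The quality also flips — diminished becomes augmented — giving an augmented second.

A2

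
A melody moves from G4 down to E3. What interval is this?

minor tenth

Descending from G4 to E3 is the same interval as ascending E3 to G4.
E to G spans three letter names (E-F-G), plus an octave: a tenth.
E3 to G4 is 15 semitones, a half step short of the major tenth (16), so this is minor.
(Equivalently, a compound minor third: a minor third plus an octave.)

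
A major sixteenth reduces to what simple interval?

major second

Subtracting seven from the interval number removes an octave: 16 − 14 = 2.
That makes a major sixteenth a compound major second — 2 octaves plus a major second.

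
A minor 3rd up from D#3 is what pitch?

F#3

Three letter names up from D: F.
A minor third spans 3 semitones, so from D#3 the target pitch is F#3.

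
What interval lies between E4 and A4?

E to A spans four letter names (E-F-G-A), so the interval is some kind of fourth.
E4 to A4 is 5 semitones, matching the perfect fourth exactly, so the quality is perfect.

perfect fourth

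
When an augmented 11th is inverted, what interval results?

diminished 5th

First reduce the compound augmented eleventh to its simple form, an augmented fourth.
The rule of nine gives the new number: 9 − 4 = 5, so a fourth becomes a fifth.
And augmented becomes diminished under inversion, so we get a diminished fifth.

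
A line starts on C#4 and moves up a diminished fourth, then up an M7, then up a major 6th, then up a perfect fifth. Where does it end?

C#4 up a diminished fourth → F4 (4 semitones).
A major seventh up from F4 is E5.
A major sixth up from E5 is C#6.
A perfect fifth up from C#6 is G#6.

G#6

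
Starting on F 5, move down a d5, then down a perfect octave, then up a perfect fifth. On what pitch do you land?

F5 down a diminished fifth → B4 (6 semitones).
Down a perfect octave from B4: B3 (12 semitones down).
B3 up a perfect fifth → F#4 (7 semitones).

F sharp 4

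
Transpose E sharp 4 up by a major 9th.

F double-sharp 5

The ninth's letter: E up two letter names plus an octave → F.
A major ninth is 14 semitones; 14 semitones up from E#4 gives F##5.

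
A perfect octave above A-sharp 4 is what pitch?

A-sharp 5

The letter stays A (same as the start), shifted an octave up.
A perfect octave is 12 semitones; 12 semitones up from A#4 gives A#5.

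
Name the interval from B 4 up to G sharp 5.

major sixth

B to G spans six letter names (B-C-D-E-F-G): a sixth.
Counting semitones, B4→G#5 is 9, which is the major sixth.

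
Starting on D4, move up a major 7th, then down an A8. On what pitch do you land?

C4

Up a major seventh from D4: C#5 (11 semitones up).
An augmented octave down from C#5 is C4.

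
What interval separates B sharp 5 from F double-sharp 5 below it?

perfect 4th

Descending from B#5 to F##5 is the same interval as ascending F##5 to B#5.
F to B spans four letter names (F-G-A-B) — that makes it a fourth of some quality.
Counting semitones, F##5→B#5 is 5, which is the perfect fourth.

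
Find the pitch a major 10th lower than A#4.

F#3

The tenth's letter: A down three letter names plus an octave → F.
A major tenth is 16 semitones; 16 semitones down from A#4 gives F#3.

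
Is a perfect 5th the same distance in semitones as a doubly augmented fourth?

Both span 7 semitones: a perfect fifth and a doubly augmented fourth are the same chromatic distance.

Yes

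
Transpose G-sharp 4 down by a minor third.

Counting three letter names down from G lands on E.
Moving 3 semitones down from G#4 (the size of a minor third) reaches E#4.

E-sharp 4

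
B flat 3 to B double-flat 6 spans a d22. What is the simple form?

Take out 2 octaves (14 from the number): 22 − 14 = 8.
That makes a diminished twenty-second a compound diminished octave — 2 octaves plus a diminished octave.

diminished 8th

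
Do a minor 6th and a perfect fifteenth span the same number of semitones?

8 semitones (minor sixth) vs 24 semitones (perfect fifteenth): not equal.

No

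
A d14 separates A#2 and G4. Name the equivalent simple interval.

diminished seventh

Each octave removed subtracts seven from the number: 14 − 7 = 7.
That makes a diminished fourteenth a compound diminished seventh — an octave plus a diminished seventh.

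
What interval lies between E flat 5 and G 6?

E to G spans three letter names (E-F-G), plus an octave: a tenth.
The major tenth spans 16 semitones, and Eb5 to G6 is exactly 16 semitones — so this is a major tenth.
(Equivalently, a compound major third: a major third plus an octave.)

M10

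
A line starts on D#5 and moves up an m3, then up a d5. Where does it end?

C6

D#5 up a minor third → F#5 (3 semitones).
Up a diminished fifth from F#5: C6 (6 semitones up).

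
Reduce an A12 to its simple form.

augmented fifth

Take out an octave (7 from the number): 12 − 7 = 5.
So an augmented twelfth is an octave plus an augmented fifth. The quality is unchanged.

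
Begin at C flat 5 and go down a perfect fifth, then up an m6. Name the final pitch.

Down a perfect fifth from Cb5: Fb4 (7 semitones down).
Fb4 up a minor sixth → Dbb5 (8 semitones).

D double-flat 5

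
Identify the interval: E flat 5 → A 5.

augmented 4th

E to A spans four letter names (E-F-G-A) — that makes it a fourth of some quality.
A perfect fourth would be 5 semitones; Eb5 to A5 is 6, one semitone wider, so the interval is augmented.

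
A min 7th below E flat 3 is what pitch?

F 2

Seven letter names down from E: F.
A minor seventh spans 10 semitones, so from Eb3 the target pitch is F2.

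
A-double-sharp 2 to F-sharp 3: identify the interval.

A to F spans six letter names (A-B-C-D-E-F) — that makes it a sixth of some quality.
The major sixth is 9 semitones; here we have 7, two semitones narrower: diminished.

d6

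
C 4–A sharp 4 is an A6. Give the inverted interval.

Interval numbers invert to sum to nine: 6 + 3 = 9, so a sixth inverts to a third.
Quality inverts too: augmented becomes diminished. That makes the inversion a diminished third.

d3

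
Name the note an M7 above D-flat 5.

The seventh takes the letter from D up to C.
A major seventh is 11 semitones; 11 semitones up from Db5 gives C6.

C 6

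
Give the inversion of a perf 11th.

First reduce the compound perfect eleventh to its simple form, a perfect fourth.
Inverted interval numbers add to nine, so a fourth pairs with a fifth (4 + 5 = 9).
Quality inverts too: perfect stays perfect. That makes the inversion a perfect fifth.

perfect fifth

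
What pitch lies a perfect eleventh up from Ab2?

Db4

Counting four letter names plus an octave up from A lands on D.
A perfect eleventh is 17 semitones; 17 semitones up from Ab2 gives Db4.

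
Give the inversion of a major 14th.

First reduce the compound major fourteenth to its simple form, a major seventh.
Interval numbers invert to sum to nine: 7 + 2 = 9, so a seventh inverts to a second.
The quality also flips — major becomes minor — giving a minor second.

minor second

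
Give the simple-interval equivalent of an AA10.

AA3

Subtracting seven from the interval number removes an octave: 10 − 7 = 3.
Quality carries through unchanged, so the simple form is a doubly augmented third.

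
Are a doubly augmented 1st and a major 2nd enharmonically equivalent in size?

Both span 2 semitones: a doubly augmented unison and a major second are the same chromatic distance.

Yes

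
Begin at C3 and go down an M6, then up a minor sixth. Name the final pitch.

A major sixth down from C3 is Eb2.
A minor sixth up from Eb2 is Cb3.

Cb3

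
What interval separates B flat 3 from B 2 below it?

d8

Descending from Bb3 to B2 is the same interval as ascending B2 to Bb3.
B to B is the same letter name, plus an octave: an octave.
The perfect octave is 12 semitones; here we have 11, one semitone narrower: diminished.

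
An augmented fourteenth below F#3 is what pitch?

Gb1

Seven letters down from F (plus an octave) reaches G.
Moving 24 semitones down from F#3 (the size of an augmented fourteenth) reaches Gb1.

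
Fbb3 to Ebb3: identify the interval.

Descending from Fbb3 to Ebb3 is the same interval as ascending Ebb3 to Fbb3.
E to F spans two letter names (E-F), so the interval is some kind of second.
A major second would be 2 semitones, but Ebb3 to Fbb3 is 1 — one semitone narrower, making it a minor second.

minor second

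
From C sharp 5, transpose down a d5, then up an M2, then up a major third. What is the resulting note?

A diminished fifth down from C#5 is F##4.
A major second up from F##4 is G##4.
G##4 up a major third → B##4 (4 semitones).

B double-sharp 4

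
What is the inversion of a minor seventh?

Interval numbers invert to sum to nine: 7 + 2 = 9, so a seventh inverts to a second.
Quality inverts too: minor becomes major. That makes the inversion a major second.

major 2nd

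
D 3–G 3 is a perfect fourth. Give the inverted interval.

Interval numbers invert to sum to nine: 4 + 5 = 9, so a fourth inverts to a fifth.
And perfect stays perfect under inversion, so we get a perfect fifth.

P5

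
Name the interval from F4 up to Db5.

F to D spans six letter names (F-G-A-B-C-D) — that makes it a sixth of some quality.
A major sixth would be 9 semitones, but F4 to Db5 is 8 — one semitone narrower, making it a minor sixth.

minor 6th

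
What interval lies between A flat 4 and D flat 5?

perfect fourth

A to D spans four letter names (A-B-C-D) — that makes it a fourth of some quality.
The perfect fourth spans 5 semitones, and Ab4 to Db5 is exactly 5 semitones — so this is a perfect fourth.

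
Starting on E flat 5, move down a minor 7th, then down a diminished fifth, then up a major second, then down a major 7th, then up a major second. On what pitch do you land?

E 3

Down a minor seventh from Eb5: F4 (10 semitones down).
F4 down a diminished fifth → B3 (6 semitones).
Up a major second from B3: C#4 (2 semitones up).
C#4 down a major seventh → D3 (11 semitones).
Up a major second from D3: E3 (2 semitones up).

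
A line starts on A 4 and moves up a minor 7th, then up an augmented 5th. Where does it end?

A4 up a minor seventh → G5 (10 semitones).
Up an augmented fifth from G5: D#6 (8 semitones up).

D sharp 6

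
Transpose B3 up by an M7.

The seventh takes the letter from B up to A.
Moving 11 semitones up from B3 (the size of a major seventh) reaches A#4.

A#4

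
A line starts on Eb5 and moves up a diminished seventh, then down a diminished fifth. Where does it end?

Eb5 up a diminished seventh → Dbb6 (9 semitones).
Dbb6 down a diminished fifth → Gb5 (6 semitones).

Gb5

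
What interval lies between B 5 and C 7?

B to C spans two letter names (B-C), plus an octave: a ninth.
B5 to C7 is 13 semitones, a half step short of the major ninth (14), so this is minor.
(Equivalently, a compound minor second: a minor second plus an octave.)

minor ninth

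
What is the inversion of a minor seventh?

M2

Inverted interval numbers add to nine, so a seventh pairs with a second (7 + 2 = 9).
Quality inverts too: minor becomes major. That makes the inversion a major second.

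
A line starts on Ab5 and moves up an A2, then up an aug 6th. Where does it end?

G##6

An augmented second up from Ab5 is B5.
B5 up an augmented sixth → G##6 (10 semitones).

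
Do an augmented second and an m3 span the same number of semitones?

Both span 3 semitones: an augmented second and a minor third are the same chromatic distance.

Yes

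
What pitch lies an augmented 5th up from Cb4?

G4

Five letter names up from C: G.
An augmented fifth spans 8 semitones, so from Cb4 the target pitch is G4.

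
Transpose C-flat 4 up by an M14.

Counting seven letter names plus an octave up from C lands on B.
A major fourteenth is 23 semitones; 23 semitones up from Cb4 gives Bb5.

B-flat 5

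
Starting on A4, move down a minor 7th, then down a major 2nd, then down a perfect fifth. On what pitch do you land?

A minor seventh down from A4 is B3.
Down a major second from B3: A3 (2 semitones down).
A3 down a perfect fifth → D3 (7 semitones).

D3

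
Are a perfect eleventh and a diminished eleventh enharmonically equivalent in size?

No

A perfect eleventh spans 17 semitones; a diminished eleventh spans 16 semitones. They differ by 1.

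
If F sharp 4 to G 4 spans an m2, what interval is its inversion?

Inverted interval numbers add to nine, so a second pairs with a seventh (2 + 7 = 9).
And minor becomes major under inversion, so we get a major seventh.

M7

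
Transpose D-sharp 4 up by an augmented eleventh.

G-double-sharp 5

Counting four letter names plus an octave up from D lands on G.
An augmented eleventh spans 18 semitones, so from D#4 the target pitch is G##5.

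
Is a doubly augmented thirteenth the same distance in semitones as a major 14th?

A doubly augmented thirteenth spans 23 semitones, and a major fourteenth also spans 23 semitones — they're enharmonic.

Yes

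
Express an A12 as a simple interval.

Each octave removed subtracts seven from the number: 12 − 7 = 5.
That makes an augmented twelfth a compound augmented fifth — an octave plus an augmented fifth.

augmented fifth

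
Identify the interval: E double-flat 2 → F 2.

E to F spans two letter names (E-F), so the interval is some kind of second.
Ebb2 to F2 spans 3 semitones — one semitone wider than the major second (2) — giving an augmented second.

A2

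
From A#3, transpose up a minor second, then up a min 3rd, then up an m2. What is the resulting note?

A minor second up from A#3 is B3.
B3 up a minor third → D4 (3 semitones).
A minor second up from D4 is Eb4.

Eb4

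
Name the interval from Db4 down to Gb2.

perfect twelfth

Descending from Db4 to Gb2 is the same interval as ascending Gb2 to Db4.
G to D spans five letter names (G-A-B-C-D), plus an octave — that makes it a twelfth of some quality.
Counting semitones, Gb2→Db4 is 19, which is the perfect twelfth.
(Equivalently, a compound perfect fifth: a perfect fifth plus an octave.)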